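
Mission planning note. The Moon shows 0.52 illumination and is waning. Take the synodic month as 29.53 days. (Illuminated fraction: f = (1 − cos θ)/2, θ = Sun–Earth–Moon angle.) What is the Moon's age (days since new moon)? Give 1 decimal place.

cos θ = 1 − 2f = -0.040, giving a principal value of 92.3°.
A waning Moon lies in 180°–360°, so θ = 360° − 92.3° = 267.7°.
At 360°/29.53 d per day, 267.7° corresponds to 21.96 days.

22.0 days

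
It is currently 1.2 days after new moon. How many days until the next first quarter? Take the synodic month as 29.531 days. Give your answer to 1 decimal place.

First quarter occurs at elongation 90°, i.e. at age 29.531 × 90/360 = 7.383 d.
So 6.183 days remain (7.383 − 1.2).

6.2 days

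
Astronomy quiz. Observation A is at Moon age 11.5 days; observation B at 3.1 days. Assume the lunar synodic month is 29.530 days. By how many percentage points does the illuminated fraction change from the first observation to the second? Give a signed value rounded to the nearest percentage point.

-78 percentage points

First observation: θ = 360°·11.5/29.530 = 140.2°, so f = 0.884.
Second observation: θ = 37.8°, f = 0.105.
Δf = 0.105 − 0.884 = -0.779, i.e. -78 pp.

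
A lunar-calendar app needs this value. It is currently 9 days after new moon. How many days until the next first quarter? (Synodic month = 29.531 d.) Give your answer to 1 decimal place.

First quarter is 0.25 of the way through the cycle: age 0.25 × 29.531 = 7.383 d.
Already past this cycle's first quarter; the next is at 7.383 + 29.531 = 36.914 d, so 36.914 − 9 = 27.914 days.

27.9 days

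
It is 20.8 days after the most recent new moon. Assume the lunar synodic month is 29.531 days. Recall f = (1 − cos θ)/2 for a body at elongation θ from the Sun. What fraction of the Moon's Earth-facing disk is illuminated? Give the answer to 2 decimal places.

0.64

Phase angle: θ = 360°·(20.8 d)/(29.531 d) = 253.6°.
With cos θ = (-0.283), the lit fraction is (1 − (-0.283))/2 ≈ 0.641.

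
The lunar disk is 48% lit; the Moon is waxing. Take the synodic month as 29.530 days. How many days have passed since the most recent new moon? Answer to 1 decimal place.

7.2 days

cos θ = 1 − 2f = 0.040, giving a principal value of 87.7°.
The Moon is waxing (0°–180°), so θ = 87.7° directly.
At 360°/29.530 d per day, 87.7° corresponds to 7.19 days.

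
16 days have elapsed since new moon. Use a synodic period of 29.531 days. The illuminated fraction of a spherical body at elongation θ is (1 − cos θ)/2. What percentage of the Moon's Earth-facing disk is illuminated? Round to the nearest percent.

98%

Elongation θ = 360° × 16/29.531 ≈ 195.0°.
cos 195.0° = (-0.966), so f = (1 − (-0.966))/2 = 0.983, so 98%.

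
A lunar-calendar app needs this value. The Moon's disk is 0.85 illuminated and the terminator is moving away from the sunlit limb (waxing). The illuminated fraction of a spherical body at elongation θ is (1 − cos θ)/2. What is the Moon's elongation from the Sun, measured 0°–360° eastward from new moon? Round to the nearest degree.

134°

Invert f = (1 − cos θ)/2 to get cos θ = 1 − 2(0.85) = -0.700, hence θ₀ = arccos -0.700 = 134.4°.
The Moon is waxing (0°–180°), so θ = 134.4° directly.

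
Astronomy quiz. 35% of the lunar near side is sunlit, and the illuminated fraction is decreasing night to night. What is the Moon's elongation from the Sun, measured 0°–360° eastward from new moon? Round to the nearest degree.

287°

Invert f = (1 − cos θ)/2 to get cos θ = 1 − 2(0.35) = 0.300, hence θ₀ = arccos 0.300 = 72.5°.
Waning ⇒ past full, so θ = 360° − 72.5° = 287.5°.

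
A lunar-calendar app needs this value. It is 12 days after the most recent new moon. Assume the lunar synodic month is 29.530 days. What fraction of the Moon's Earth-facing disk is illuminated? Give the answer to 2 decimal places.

0.92

The Moon has covered 12/29.530 of its cycle, so θ ≈ 360° × 12/29.530 = 146.3°.
cos 146.3° = (-0.832), so f = (1 − (-0.832))/2 = 0.916.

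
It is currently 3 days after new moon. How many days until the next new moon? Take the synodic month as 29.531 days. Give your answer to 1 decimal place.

The next new moon completes the synodic month: 29.531 − 3 = 26.531 days.

26.5 days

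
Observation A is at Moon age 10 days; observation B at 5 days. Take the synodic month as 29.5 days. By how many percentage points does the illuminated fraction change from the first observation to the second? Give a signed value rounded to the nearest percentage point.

First observation: θ = 360°·10/29.5 = 122.0°, so f = 0.765.
Second observation: θ = 61.0°, f = 0.258.
Δf = 0.258 − 0.765 = -0.507, i.e. -51 pp.

-51 pp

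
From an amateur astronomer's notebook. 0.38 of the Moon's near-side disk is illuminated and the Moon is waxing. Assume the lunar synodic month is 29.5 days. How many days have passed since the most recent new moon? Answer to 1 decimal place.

6.2 days

Invert f = (1 − cos θ)/2 to get cos θ = 1 − 2(0.38) = 0.240, hence θ₀ = arccos 0.240 = 76.1°.
Waxing ⇒ before full, so θ = 76.1°.
Age = 29.5 × 76.1°/360° ≈ 6.24 days.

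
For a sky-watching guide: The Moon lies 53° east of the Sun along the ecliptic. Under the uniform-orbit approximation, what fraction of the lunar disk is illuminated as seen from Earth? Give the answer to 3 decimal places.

0.199

cos 53° = 0.602, so f = (1 − 0.602)/2 = 0.199.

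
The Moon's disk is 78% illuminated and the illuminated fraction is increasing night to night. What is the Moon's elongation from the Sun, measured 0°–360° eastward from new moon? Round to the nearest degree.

From f = (1 − cos θ)/2: cos θ = 1 − 2×0.78 = -0.560; arccos → 124.1°.
Before full moon the principal value applies: θ = 124.1°.

124°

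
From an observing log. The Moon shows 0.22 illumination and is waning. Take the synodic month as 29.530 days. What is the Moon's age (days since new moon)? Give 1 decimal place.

Invert f = (1 − cos θ)/2 to get cos θ = 1 − 2(0.22) = 0.560, hence θ₀ = arccos 0.560 = 55.9°.
Since the Moon is past full (waning), take the reflex angle: θ = 360° − 55.9° = 304.1°.
That fraction of the synodic month is 304.1/360 × 29.530 d ≈ 24.94 d.

24.9 days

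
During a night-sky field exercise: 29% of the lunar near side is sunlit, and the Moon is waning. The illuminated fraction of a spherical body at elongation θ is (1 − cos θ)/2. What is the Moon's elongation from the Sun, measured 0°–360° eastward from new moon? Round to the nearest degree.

Invert f = (1 − cos θ)/2 to get cos θ = 1 − 2(0.29) = 0.420, hence θ₀ = arccos 0.420 = 65.2°.
Since the Moon is past full (waning), take the reflex angle: θ = 360° − 65.2° = 294.8°.

295°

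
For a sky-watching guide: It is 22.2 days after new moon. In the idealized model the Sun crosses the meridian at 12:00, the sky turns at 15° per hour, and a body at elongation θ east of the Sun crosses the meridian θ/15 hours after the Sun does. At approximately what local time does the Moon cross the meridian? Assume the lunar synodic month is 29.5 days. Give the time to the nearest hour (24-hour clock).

06:00

Elongation θ = 360° × 22.2/29.5 ≈ 270.9°.
The Moon trails the Sun by θ/15 = 270.9/15 ≈ 18.06 hours.
12:00 + 18.06 h ≈ 06:04 → 06:00 to the nearest hour.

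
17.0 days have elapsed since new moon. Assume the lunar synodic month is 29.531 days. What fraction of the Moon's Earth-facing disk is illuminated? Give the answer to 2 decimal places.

The Moon has covered 17.0/29.531 of its cycle, so θ ≈ 360° × 17.0/29.531 = 207.2°.
Illuminated fraction = (1 − cos 207.2°)/2 = (1 − (-0.889))/2 ≈ 0.945.

0.94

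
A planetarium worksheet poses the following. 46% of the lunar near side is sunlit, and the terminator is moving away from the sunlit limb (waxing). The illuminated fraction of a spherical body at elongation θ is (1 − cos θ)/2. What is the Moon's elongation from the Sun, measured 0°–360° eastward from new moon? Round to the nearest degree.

From f = (1 − cos θ)/2: cos θ = 1 − 2×0.46 = 0.080; arccos → 85.4°.
Waxing ⇒ before full, so θ = 85.4°.

85°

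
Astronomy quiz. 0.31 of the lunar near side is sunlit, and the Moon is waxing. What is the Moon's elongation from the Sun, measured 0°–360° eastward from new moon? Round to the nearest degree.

From f = (1 − cos θ)/2: cos θ = 1 − 2×0.31 = 0.380; arccos → 67.7°.
Waxing ⇒ before full, so θ = 67.7°.

68°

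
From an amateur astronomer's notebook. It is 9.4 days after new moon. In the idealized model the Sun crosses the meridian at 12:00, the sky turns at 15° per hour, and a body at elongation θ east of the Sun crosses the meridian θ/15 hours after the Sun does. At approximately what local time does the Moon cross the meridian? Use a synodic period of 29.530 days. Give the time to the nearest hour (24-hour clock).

The Moon has covered 9.4/29.530 of its cycle, so θ ≈ 360° × 9.4/29.530 = 114.6°.
Delay after the Sun = 114.6° / (15°/h) ≈ 7.64 h.
12:00 + 7.64 h ≈ 19:38 → 20:00 to the nearest hour.

20:00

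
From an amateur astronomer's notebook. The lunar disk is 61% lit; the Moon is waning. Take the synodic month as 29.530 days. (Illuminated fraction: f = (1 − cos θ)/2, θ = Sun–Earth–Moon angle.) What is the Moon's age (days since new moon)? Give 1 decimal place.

From f = (1 − cos θ)/2: cos θ = 1 − 2×0.61 = -0.220; arccos → 102.7°.
Since the Moon is past full (waning), take the reflex angle: θ = 360° − 102.7° = 257.3°.
Age = 29.530 × 257.3°/360° ≈ 21.11 days.

21.1 days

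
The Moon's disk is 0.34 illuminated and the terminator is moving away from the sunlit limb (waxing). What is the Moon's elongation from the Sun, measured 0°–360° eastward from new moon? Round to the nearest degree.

71°

cos θ = 1 − 2f = 0.320, giving a principal value of 71.3°.
Before full moon the principal value applies: θ = 71.3°.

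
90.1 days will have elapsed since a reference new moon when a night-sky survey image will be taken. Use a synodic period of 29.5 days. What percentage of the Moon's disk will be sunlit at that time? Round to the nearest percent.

3%

90.1 d spans 3 complete synodic months (3 × 29.5 = 88.50 d) plus 1.60 d.
Elongation θ = 360° × 1.60/29.5 ≈ 19.5°.
Illuminated fraction = (1 − cos 19.5°)/2 = (1 − 0.942)/2 ≈ 0.029, so 3%.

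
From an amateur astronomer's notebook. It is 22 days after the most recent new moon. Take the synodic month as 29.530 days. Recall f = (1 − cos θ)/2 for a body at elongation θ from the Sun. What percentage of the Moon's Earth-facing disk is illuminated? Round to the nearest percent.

52%

The Moon has covered 22/29.530 of its cycle, so θ ≈ 360° × 22/29.530 = 268.2°.
Illuminated fraction = (1 − cos 268.2°)/2 = (1 − (-0.031))/2 ≈ 0.516, so 52%.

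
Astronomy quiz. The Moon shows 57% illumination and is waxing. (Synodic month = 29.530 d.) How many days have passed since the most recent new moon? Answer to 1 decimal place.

8.0 days

Invert f = (1 − cos θ)/2 to get cos θ = 1 − 2(0.57) = -0.140, hence θ₀ = arccos -0.140 = 98.0°.
The Moon is waxing (0°–180°), so θ = 98.0° directly.
Age = 29.530 × 98.0°/360° ≈ 8.04 days.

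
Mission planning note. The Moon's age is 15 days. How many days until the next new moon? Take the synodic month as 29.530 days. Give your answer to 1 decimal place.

14.5 days

The next new moon completes the synodic month: 29.530 − 15 = 14.530 days.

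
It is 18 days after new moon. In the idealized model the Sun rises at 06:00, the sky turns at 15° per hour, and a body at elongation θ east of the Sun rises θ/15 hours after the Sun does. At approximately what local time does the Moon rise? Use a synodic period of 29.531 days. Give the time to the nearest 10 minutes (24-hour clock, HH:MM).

20:40

Phase angle: θ = 360°·(18 d)/(29.531 d) = 219.4°.
Delay after the Sun = 219.4° / (15°/h) ≈ 14.63 h.
06:00 + 14.629 h ≈ 20:38 → 20:40 to the nearest ten minutes.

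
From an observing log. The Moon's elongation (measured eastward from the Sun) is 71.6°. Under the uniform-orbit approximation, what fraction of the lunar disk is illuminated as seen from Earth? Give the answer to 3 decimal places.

cos 71.6° = 0.316, so f = (1 − 0.316)/2 = 0.342.

0.342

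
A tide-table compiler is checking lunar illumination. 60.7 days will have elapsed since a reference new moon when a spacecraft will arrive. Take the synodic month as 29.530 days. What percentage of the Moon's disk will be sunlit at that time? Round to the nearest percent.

3%

Reduce mod P: 60.7 − 2×29.530 = 1.64 d into the current lunation.
Elongation θ = 360° × 1.64/29.530 ≈ 20.0°.
Illuminated fraction = (1 − cos 20.0°)/2 = (1 − 0.940)/2 ≈ 0.030, so 3%.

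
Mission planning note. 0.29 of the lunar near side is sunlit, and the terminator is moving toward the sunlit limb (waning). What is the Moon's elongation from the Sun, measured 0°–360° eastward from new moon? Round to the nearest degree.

From f = (1 − cos θ)/2: cos θ = 1 − 2×0.29 = 0.420; arccos → 65.2°.
Waning ⇒ past full, so θ = 360° − 65.2° = 294.8°.

295°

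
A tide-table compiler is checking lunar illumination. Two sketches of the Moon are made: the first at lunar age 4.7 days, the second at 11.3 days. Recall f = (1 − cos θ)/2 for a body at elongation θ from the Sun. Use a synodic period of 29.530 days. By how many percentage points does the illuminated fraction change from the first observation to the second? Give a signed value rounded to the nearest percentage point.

θ₁ = 360° × 4.7/29.530 = 57.3°, f₁ = (1 − cos θ₁)/2 = 0.230.
θ₂ = 360° × 11.3/29.530 = 137.8°, f₂ = (1 − cos θ₂)/2 = 0.870.
Change = f₂ − f₁ = +0.640 → +64 percentage points.

+64 percentage points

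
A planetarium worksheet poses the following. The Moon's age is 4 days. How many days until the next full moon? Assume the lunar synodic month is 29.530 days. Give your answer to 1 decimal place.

Full moon occurs at elongation 180°, i.e. at age 29.530 × 180/360 = 14.765 d.
So 10.765 days remain (14.765 − 4).

10.8 days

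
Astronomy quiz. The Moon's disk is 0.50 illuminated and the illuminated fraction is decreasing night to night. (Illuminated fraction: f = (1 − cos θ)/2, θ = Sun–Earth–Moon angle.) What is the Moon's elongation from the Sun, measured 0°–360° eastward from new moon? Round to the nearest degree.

270°

From f = (1 − cos θ)/2: cos θ = 1 − 2×0.50 = 0.000; arccos → 90.0°.
A waning Moon lies in 180°–360°, so θ = 360° − 90.0° = 270.0°.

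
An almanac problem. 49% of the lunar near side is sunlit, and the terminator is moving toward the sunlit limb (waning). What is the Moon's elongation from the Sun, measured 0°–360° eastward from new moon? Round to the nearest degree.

271°

From f = (1 − cos θ)/2: cos θ = 1 − 2×0.49 = 0.020; arccos → 88.9°.
A waning Moon lies in 180°–360°, so θ = 360° − 88.9° = 271.1°.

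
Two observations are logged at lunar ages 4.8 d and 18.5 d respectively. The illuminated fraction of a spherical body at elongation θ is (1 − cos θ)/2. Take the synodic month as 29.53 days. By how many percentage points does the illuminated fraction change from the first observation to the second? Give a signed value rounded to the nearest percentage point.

First observation: θ = 360°·4.8/29.53 = 58.5°, so f = 0.239.
Second observation: θ = 225.5°, f = 0.850.
Δf = 0.850 − 0.239 = +0.611, i.e. +61 pp.

+61 percentage points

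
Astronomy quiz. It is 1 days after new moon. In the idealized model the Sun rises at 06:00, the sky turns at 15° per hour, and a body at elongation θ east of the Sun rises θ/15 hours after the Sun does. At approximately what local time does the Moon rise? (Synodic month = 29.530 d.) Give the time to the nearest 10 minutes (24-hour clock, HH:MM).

06:50

The Moon has covered 1/29.530 of its cycle, so θ ≈ 360° × 1/29.530 = 12.2°.
Delay after the Sun = 12.2° / (15°/h) ≈ 0.81 h.
06:00 + 0.813 h ≈ 06:49 → 06:50 to the nearest ten minutes.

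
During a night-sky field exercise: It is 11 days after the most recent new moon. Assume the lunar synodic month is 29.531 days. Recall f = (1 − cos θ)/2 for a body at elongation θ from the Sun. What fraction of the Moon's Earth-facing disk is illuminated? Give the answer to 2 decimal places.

The Moon has covered 11/29.531 of its cycle, so θ ≈ 360° × 11/29.531 = 134.1°.
Illuminated fraction = (1 − cos 134.1°)/2 = (1 − (-0.696))/2 ≈ 0.848.

0.85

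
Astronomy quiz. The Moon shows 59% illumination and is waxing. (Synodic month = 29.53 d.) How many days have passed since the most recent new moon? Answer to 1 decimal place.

8.2 days

cos θ = 1 − 2f = -0.180, giving a principal value of 100.4°.
Before full moon the principal value applies: θ = 100.4°.
At 360°/29.53 d per day, 100.4° corresponds to 8.23 days.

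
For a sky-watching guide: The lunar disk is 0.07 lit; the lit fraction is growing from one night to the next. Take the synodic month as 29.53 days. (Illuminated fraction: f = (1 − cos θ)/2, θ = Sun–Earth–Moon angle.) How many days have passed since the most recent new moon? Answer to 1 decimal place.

2.5 days

Invert f = (1 − cos θ)/2 to get cos θ = 1 − 2(0.07) = 0.860, hence θ₀ = arccos 0.860 = 30.7°.
The Moon is waxing (0°–180°), so θ = 30.7° directly.
That fraction of the synodic month is 30.7/360 × 29.53 d ≈ 2.52 d.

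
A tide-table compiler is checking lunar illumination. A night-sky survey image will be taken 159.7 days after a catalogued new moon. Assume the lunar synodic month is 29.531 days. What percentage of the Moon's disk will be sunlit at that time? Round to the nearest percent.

92%

Reduce mod P: 159.7 − 5×29.531 = 12.04 d into the current lunation.
The Moon has covered 12.04/29.531 of its cycle, so θ ≈ 360° × 12.04/29.531 = 146.8°.
With cos θ = (-0.837), the lit fraction is (1 − (-0.837))/2 ≈ 0.919, so 92%.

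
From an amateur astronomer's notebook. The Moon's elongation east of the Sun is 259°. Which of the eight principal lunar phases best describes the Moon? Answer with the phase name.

last quarter

259° lies in the last quarter sector of the 8-phase cycle.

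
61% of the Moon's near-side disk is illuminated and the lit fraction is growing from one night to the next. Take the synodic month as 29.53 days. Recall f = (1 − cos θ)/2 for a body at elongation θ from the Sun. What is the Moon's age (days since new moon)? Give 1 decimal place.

8.4 days

From f = (1 − cos θ)/2: cos θ = 1 − 2×0.61 = -0.220; arccos → 102.7°.
The Moon is waxing (0°–180°), so θ = 102.7° directly.
At 360°/29.53 d per day, 102.7° corresponds to 8.42 days.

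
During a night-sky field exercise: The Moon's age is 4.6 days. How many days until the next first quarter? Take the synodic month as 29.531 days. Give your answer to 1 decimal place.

First quarter is 0.25 of the way through the cycle: age 0.25 × 29.531 = 7.383 d.
So 2.783 days remain (7.383 − 4.6).

2.8 days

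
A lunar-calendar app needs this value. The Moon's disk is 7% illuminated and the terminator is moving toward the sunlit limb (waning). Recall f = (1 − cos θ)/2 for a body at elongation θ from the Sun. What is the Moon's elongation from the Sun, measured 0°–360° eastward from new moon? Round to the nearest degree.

Invert f = (1 − cos θ)/2 to get cos θ = 1 − 2(0.07) = 0.860, hence θ₀ = arccos 0.860 = 30.7°.
A waning Moon lies in 180°–360°, so θ = 360° − 30.7° = 329.3°.

329°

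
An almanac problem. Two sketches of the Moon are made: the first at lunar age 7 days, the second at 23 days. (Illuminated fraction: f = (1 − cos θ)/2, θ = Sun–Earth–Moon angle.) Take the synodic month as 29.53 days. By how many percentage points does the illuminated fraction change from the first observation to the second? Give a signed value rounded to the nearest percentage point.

-5 percentage points

First observation: θ = 360°·7/29.53 = 85.3°, so f = 0.459.
Second observation: θ = 280.4°, f = 0.410.
Δf = 0.410 − 0.459 = -0.050, i.e. -5 pp.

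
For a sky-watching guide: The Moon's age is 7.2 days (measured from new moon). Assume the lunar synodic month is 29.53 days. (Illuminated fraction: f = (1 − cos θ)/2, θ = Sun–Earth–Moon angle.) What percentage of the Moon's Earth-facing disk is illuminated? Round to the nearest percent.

The Moon has covered 7.2/29.53 of its cycle, so θ ≈ 360° × 7.2/29.53 = 87.8°.
cos 87.8° = 0.039, so f = (1 − 0.039)/2 = 0.481, so 48%.

48%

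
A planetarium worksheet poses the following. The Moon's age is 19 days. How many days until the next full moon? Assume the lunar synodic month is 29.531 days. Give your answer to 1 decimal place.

25.3 days

Full moon occurs at elongation 180°, i.e. at age 29.531 × 180/360 = 14.765 d.
Already past this cycle's full moon; the next is at 14.765 + 29.531 = 44.296 d, so 44.296 − 19 = 25.296 days.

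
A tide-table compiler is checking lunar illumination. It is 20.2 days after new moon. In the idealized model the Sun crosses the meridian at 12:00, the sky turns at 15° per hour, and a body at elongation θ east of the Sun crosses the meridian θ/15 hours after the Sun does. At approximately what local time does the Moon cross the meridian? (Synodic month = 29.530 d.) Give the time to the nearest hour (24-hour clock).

04:00

Elongation θ = 360° × 20.2/29.530 ≈ 246.3°.
Delay after the Sun = 246.3° / (15°/h) ≈ 16.42 h.
12:00 + 16.42 h ≈ 04:25 → 04:00 to the nearest hour.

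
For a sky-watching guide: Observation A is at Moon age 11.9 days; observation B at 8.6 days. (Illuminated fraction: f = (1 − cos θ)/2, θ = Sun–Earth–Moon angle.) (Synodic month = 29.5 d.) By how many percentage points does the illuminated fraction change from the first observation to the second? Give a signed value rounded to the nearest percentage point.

θ₁ = 360° × 11.9/29.5 = 145.2°, f₁ = (1 − cos θ₁)/2 = 0.911.
θ₂ = 360° × 8.6/29.5 = 104.9°, f₂ = (1 − cos θ₂)/2 = 0.629.
Change = f₂ − f₁ = -0.282 → -28 percentage points.

-28 percentage points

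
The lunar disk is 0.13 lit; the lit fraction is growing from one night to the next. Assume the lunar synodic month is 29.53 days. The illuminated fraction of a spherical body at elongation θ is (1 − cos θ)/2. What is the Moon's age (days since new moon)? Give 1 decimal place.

Invert f = (1 − cos θ)/2 to get cos θ = 1 − 2(0.13) = 0.740, hence θ₀ = arccos 0.740 = 42.3°.
Waxing ⇒ before full, so θ = 42.3°.
At 360°/29.53 d per day, 42.3° corresponds to 3.47 days.

3.5 days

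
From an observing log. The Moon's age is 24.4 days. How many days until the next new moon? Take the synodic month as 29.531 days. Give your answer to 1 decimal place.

5.1 days

The next new moon completes the synodic month: 29.531 − 24.4 = 5.131 days.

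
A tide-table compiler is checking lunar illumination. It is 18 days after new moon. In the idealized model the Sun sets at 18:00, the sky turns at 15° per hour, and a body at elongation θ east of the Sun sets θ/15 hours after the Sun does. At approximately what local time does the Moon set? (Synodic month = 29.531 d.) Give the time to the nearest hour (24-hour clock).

The Moon has covered 18/29.531 of its cycle, so θ ≈ 360° × 18/29.531 = 219.4°.
Delay after the Sun = 219.4° / (15°/h) ≈ 14.63 h.
18:00 + 14.63 h ≈ 08:38 → 09:00 to the nearest hour.

09:00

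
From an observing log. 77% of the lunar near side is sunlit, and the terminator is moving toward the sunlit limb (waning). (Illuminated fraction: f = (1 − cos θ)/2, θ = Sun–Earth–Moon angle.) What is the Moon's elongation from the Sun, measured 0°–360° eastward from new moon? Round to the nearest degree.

Invert f = (1 − cos θ)/2 to get cos θ = 1 − 2(0.77) = -0.540, hence θ₀ = arccos -0.540 = 122.7°.
Waning ⇒ past full, so θ = 360° − 122.7° = 237.3°.

237°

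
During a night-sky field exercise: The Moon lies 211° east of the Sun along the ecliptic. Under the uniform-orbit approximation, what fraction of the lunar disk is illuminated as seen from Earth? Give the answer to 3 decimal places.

0.929

Half-versine of 211°: (1 − (-0.857))/2 = 0.929.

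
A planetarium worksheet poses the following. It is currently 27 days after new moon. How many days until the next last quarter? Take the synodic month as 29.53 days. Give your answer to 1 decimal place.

Last quarter is 0.75 of the way through the cycle: age 0.75 × 29.53 = 22.148 d.
Already past this cycle's last quarter; the next is at 22.148 + 29.53 = 51.678 d, so 51.678 − 27 = 24.678 days.

24.7 days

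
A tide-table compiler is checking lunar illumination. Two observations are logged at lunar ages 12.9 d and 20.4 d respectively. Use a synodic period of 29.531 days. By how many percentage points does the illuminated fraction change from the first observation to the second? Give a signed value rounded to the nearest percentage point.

First observation: θ = 360°·12.9/29.531 = 157.3°, so f = 0.961.
Second observation: θ = 248.7°, f = 0.682.
Δf = 0.682 − 0.961 = -0.279, i.e. -28 pp.

-28 pp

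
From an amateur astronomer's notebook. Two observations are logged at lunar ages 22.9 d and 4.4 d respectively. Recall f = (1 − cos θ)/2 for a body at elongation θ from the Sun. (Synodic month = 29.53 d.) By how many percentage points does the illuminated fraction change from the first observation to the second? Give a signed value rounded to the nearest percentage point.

-22 percentage points

First observation: θ = 360°·22.9/29.53 = 279.2°, so f = 0.420.
Second observation: θ = 53.6°, f = 0.204.
Δf = 0.204 − 0.420 = -0.217, i.e. -22 pp.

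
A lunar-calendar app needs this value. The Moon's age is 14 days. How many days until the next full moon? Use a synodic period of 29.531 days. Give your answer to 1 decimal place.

0.8 days

Full moon occurs at elongation 180°, i.e. at age 29.531 × 180/360 = 14.765 d.
So 0.765 days remain (14.765 − 14).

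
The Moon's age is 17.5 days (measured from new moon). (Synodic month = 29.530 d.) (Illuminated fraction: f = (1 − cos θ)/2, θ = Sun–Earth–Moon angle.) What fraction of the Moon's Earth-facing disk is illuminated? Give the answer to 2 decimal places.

Phase angle: θ = 360°·(17.5 d)/(29.530 d) = 213.3°.
cos 213.3° = (-0.835), so f = (1 − (-0.835))/2 = 0.918.

0.92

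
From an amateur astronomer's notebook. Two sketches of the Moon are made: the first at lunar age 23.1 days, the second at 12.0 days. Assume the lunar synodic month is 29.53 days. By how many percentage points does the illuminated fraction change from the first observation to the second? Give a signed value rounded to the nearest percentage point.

θ₁ = 360° × 23.1/29.53 = 281.6°, f₁ = (1 − cos θ₁)/2 = 0.399.
θ₂ = 360° × 12.0/29.53 = 146.3°, f₂ = (1 − cos θ₂)/2 = 0.916.
Change = f₂ − f₁ = +0.517 → +52 percentage points.

+52 pp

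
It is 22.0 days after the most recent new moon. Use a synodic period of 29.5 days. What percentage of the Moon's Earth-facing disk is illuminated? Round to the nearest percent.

Phase angle: θ = 360°·(22.0 d)/(29.5 d) = 268.5°.
cos 268.5° = (-0.027), so f = (1 − (-0.027))/2 = 0.513, so 51%.

51%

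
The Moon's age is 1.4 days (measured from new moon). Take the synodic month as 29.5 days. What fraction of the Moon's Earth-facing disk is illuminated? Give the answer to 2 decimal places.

The Moon has covered 1.4/29.5 of its cycle, so θ ≈ 360° × 1.4/29.5 = 17.1°.
cos 17.1° = 0.956, so f = (1 − 0.956)/2 = 0.022.

0.02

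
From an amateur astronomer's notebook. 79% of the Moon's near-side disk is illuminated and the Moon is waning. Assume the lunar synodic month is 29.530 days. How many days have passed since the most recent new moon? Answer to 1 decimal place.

19.2 days

cos θ = 1 − 2f = -0.580, giving a principal value of 125.5°.
A waning Moon lies in 180°–360°, so θ = 360° − 125.5° = 234.5°.
Age = 29.530 × 234.5°/360° ≈ 19.24 days.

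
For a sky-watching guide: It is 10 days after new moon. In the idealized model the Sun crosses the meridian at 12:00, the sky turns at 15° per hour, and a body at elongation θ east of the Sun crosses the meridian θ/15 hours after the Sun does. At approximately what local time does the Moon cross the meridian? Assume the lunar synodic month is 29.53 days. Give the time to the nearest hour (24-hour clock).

20:00

Elongation θ = 360° × 10/29.53 ≈ 121.9°.
The Moon trails the Sun by θ/15 = 121.9/15 ≈ 8.13 hours.
12:00 + 8.13 h ≈ 20:08 → 20:00 to the nearest hour.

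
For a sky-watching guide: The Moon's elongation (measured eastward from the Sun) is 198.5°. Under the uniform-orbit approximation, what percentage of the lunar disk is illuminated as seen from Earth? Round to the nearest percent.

cos 198.5° = (-0.948), so f = (1 − (-0.948))/2 = 0.974, i.e. 97%.

97%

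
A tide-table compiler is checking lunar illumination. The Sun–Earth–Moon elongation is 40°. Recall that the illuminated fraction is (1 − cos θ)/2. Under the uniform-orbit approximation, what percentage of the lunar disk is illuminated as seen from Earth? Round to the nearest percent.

f = (1 − cos 40°)/2 = (1 − 0.766)/2 ≈ 0.117, i.e. 12%.

12%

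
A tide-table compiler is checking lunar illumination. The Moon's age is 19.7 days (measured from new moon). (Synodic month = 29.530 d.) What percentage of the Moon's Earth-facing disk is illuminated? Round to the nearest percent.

The Moon has covered 19.7/29.530 of its cycle, so θ ≈ 360° × 19.7/29.530 = 240.2°.
With cos θ = (-0.498), the lit fraction is (1 − (-0.498))/2 ≈ 0.749, so 75%.

75%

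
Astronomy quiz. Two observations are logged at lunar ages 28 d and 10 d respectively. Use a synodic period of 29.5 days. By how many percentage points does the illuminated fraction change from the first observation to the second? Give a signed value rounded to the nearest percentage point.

θ₁ = 360° × 28/29.5 = 341.7°, f₁ = (1 − cos θ₁)/2 = 0.025.
θ₂ = 360° × 10/29.5 = 122.0°, f₂ = (1 − cos θ₂)/2 = 0.765.
Change = f₂ − f₁ = +0.740 → +74 percentage points.

+74 pp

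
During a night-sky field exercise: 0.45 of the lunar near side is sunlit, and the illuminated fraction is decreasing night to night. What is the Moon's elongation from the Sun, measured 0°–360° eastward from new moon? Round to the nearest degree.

276°

From f = (1 − cos θ)/2: cos θ = 1 − 2×0.45 = 0.100; arccos → 84.3°.
Since the Moon is past full (waning), take the reflex angle: θ = 360° − 84.3° = 275.7°.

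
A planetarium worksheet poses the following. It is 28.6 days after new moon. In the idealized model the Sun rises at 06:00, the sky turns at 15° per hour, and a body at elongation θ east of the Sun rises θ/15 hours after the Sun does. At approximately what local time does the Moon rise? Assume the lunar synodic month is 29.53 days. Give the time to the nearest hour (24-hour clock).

Phase angle: θ = 360°·(28.6 d)/(29.53 d) = 348.7°.
Delay after the Sun = 348.7° / (15°/h) ≈ 23.24 h.
06:00 + 23.24 h ≈ 05:15 → 05:00 to the nearest hour.

05:00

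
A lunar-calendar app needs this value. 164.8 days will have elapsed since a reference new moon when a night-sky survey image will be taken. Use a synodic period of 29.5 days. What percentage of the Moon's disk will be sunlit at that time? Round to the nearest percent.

93%

164.8/29.5 = 5.586 lunations, so 5 complete cycles and 17.30 d into the next.
The Moon has covered 17.30/29.5 of its cycle, so θ ≈ 360° × 17.30/29.5 = 211.1°.
cos 211.1° = (-0.856), so f = (1 − (-0.856))/2 = 0.928, so 93%.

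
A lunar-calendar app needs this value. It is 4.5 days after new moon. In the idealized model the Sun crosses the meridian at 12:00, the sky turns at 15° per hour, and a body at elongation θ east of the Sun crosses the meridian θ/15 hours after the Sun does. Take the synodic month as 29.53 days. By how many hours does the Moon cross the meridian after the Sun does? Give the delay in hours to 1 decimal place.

3.7 h

Phase angle: θ = 360°·(4.5 d)/(29.53 d) = 54.9°.
The Moon trails the Sun by θ/15 = 54.9/15 ≈ 3.66 hours.
So the Moon crosses the meridian 3.66 h after the Sun.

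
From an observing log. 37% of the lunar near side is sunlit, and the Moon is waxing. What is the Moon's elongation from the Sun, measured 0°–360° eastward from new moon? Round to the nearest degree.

75°

Invert f = (1 − cos θ)/2 to get cos θ = 1 − 2(0.37) = 0.260, hence θ₀ = arccos 0.260 = 74.9°.
Waxing ⇒ before full, so θ = 74.9°.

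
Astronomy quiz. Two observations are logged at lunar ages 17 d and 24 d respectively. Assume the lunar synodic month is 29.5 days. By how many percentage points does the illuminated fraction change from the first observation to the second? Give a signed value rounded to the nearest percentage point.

First observation: θ = 360°·17/29.5 = 207.5°, so f = 0.944.
Second observation: θ = 292.9°, f = 0.306.
Δf = 0.306 − 0.944 = -0.638, i.e. -64 pp.

-64 percentage points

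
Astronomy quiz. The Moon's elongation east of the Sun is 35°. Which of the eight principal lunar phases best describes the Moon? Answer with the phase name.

waxing crescent

The waxing crescent sector spans roughly 22°–68°; 35° falls inside it.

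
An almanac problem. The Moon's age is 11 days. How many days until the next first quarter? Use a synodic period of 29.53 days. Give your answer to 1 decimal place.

First quarter is 0.25 of the way through the cycle: age 0.25 × 29.53 = 7.383 d.
This lunation's first quarter (7.383 d) has passed, so add one period: 36.913 − 11 = 25.913 days.

25.9 days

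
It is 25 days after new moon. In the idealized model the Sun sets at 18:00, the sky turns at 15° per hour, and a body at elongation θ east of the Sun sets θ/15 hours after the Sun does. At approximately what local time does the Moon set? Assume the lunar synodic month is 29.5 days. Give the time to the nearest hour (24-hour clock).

14:00

The Moon has covered 25/29.5 of its cycle, so θ ≈ 360° × 25/29.5 = 305.1°.
Delay after the Sun = 305.1° / (15°/h) ≈ 20.34 h.
18:00 + 20.34 h ≈ 14:20 → 14:00 to the nearest hour.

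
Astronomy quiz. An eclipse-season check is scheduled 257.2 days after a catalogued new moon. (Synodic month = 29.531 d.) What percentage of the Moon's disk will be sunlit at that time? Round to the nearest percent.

63%

Reduce mod P: 257.2 − 8×29.531 = 20.95 d into the current lunation.
Phase angle: θ = 360°·(20.95 d)/(29.531 d) = 255.4°.
cos 255.4° = (-0.252), so f = (1 − (-0.252))/2 = 0.626, so 63%.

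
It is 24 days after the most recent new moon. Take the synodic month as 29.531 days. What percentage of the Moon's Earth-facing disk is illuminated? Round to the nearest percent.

31%

Phase angle: θ = 360°·(24 d)/(29.531 d) = 292.6°.
cos 292.6° = 0.384, so f = (1 − 0.384)/2 = 0.308, so 31%.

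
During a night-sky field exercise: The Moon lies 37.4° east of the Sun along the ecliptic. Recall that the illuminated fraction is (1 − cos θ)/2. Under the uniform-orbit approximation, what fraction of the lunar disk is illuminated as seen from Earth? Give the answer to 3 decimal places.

f = (1 − cos 37.4°)/2 = (1 − 0.794)/2 ≈ 0.103.

0.103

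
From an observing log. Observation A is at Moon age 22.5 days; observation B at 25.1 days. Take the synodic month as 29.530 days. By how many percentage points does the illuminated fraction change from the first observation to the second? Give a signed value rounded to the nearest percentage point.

First observation: θ = 360°·22.5/29.530 = 274.3°, so f = 0.463.
Second observation: θ = 306.0°, f = 0.206.
Δf = 0.206 − 0.463 = -0.256, i.e. -26 pp.

-26 pp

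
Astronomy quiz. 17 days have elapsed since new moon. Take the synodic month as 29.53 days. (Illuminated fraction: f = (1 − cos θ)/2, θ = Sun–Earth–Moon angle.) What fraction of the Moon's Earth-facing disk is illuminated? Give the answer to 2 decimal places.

Elongation θ = 360° × 17/29.53 ≈ 207.2°.
Illuminated fraction = (1 − cos 207.2°)/2 = (1 − (-0.889))/2 ≈ 0.945.

0.94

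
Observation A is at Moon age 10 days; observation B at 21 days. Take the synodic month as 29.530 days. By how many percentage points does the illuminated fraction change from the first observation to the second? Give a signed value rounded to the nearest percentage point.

-14 pp

First observation: θ = 360°·10/29.530 = 121.9°, so f = 0.764.
Second observation: θ = 256.0°, f = 0.621.
Δf = 0.621 − 0.764 = -0.143, i.e. -14 pp.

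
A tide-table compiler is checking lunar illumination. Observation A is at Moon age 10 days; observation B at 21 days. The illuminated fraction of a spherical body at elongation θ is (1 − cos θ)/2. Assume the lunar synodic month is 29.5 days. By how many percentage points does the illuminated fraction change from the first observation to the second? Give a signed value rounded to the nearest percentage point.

-15 percentage points

First observation: θ = 360°·10/29.5 = 122.0°, so f = 0.765.
Second observation: θ = 256.3°, f = 0.619.
Δf = 0.619 − 0.765 = -0.147, i.e. -15 pp.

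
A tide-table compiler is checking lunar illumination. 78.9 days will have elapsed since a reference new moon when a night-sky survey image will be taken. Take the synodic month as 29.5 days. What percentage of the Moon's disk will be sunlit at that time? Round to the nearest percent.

78.9/29.5 = 2.675 lunations, so 2 complete cycles and 19.90 d into the next.
The Moon has covered 19.90/29.5 of its cycle, so θ ≈ 360° × 19.90/29.5 = 242.8°.
With cos θ = (-0.456), the lit fraction is (1 − (-0.456))/2 ≈ 0.728, so 73%.

73%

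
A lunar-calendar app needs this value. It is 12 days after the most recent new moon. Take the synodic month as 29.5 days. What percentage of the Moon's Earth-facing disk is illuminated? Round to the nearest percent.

Phase angle: θ = 360°·(12 d)/(29.5 d) = 146.4°.
Illuminated fraction = (1 − cos 146.4°)/2 = (1 − (-0.833))/2 ≈ 0.917, so 92%.

92%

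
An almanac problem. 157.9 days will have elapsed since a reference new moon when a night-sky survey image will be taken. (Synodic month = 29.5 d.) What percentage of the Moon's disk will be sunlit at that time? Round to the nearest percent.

80%

157.9 d spans 5 complete synodic months (5 × 29.5 = 147.50 d) plus 10.40 d.
The Moon has covered 10.40/29.5 of its cycle, so θ ≈ 360° × 10.40/29.5 = 126.9°.
With cos θ = (-0.601), the lit fraction is (1 − (-0.601))/2 ≈ 0.800, so 80%.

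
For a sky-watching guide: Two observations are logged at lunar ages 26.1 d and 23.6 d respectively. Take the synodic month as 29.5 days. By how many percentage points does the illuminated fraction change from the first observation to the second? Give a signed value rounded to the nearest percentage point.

θ₁ = 360° × 26.1/29.5 = 318.5°, f₁ = (1 − cos θ₁)/2 = 0.125.
θ₂ = 360° × 23.6/29.5 = 288.0°, f₂ = (1 − cos θ₂)/2 = 0.345.
Change = f₂ − f₁ = +0.220 → +22 percentage points.

+22 percentage points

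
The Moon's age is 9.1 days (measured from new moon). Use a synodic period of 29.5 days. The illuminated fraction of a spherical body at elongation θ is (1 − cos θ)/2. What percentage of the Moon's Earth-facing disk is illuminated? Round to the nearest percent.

The Moon has covered 9.1/29.5 of its cycle, so θ ≈ 360° × 9.1/29.5 = 111.1°.
cos 111.1° = (-0.359), so f = (1 − (-0.359))/2 = 0.680, so 68%.

68%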